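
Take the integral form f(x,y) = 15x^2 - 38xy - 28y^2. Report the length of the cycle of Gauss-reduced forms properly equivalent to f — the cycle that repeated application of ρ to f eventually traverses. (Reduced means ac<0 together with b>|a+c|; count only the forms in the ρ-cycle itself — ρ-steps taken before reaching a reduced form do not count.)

D = 3124, ⌊√D⌋ = 55
descent: ρ → (-28,38,15)  [lands on river]
river: ρ → (15,52,-7)
river: ρ → (-7,46,36)
river: ρ → (36,26,-17)
river: ρ → (-17,42,20)
river: ρ → (20,38,-21)
river: ρ → (-21,46,12)
river: ρ → (12,50,-13)
river: ρ → (-13,54,4)
river: ρ → (4,50,-39)
river: ρ → (-39,28,15)
river: ρ → (15,32,-35)
river: ρ → (-35,38,12)
river: ρ → (12,34,-41)
river: ρ → (-41,48,5)
river: ρ → (5,52,-21)
river: ρ → (-21,32,25)
river: ρ → (25,18,-28)
ρ-cycle length = 18 (tail of 1 descent step not counted)

18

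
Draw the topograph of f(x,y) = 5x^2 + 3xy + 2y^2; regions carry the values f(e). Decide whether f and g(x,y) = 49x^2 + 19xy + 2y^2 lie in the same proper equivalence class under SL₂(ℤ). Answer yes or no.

D₁ = -31, D₂ = -31
f: flip: (5,3,2)→(2,-3,5)
f: translate: b→1 (≡-3 mod 4), so (2,-3,5)→(2,1,4)
f: reduced (well bottom): (2,1,4) with a≤c, −a<b≤a
g: flip: (49,19,2)→(2,-19,49)
g: translate: b→1 (≡-19 mod 4), so (2,-19,49)→(2,1,4)
g: reduced (well bottom): (2,1,4) with a≤c, −a<b≤a
reduced forms (2, 1, 4) vs (2, 1, 4) ⇒ equivalent

yes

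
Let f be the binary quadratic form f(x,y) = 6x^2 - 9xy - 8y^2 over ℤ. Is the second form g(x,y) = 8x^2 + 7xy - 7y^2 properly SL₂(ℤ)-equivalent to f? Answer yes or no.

D₁ = 273, D₂ = 273
river cycle of f (length 8): (-8, 9, 6), (6, 15, -2), (-2, 13, 13), (13, 13, -2), (-2, 15, 6), (6, 9, -8), (-8, 7, 7), (7, 7, -8)
river cycle of g (length 8): (-7, 7, 8), (8, 9, -6), (-6, 15, 2), (2, 13, -13), (-13, 13, 2), (2, 15, -6), (-6, 9, 8), (8, 7, -7)
cycles differ ⇒ inequivalent

no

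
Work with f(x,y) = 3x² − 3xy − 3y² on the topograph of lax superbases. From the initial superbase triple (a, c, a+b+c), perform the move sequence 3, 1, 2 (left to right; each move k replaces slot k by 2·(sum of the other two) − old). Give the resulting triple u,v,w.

start (3,-3,-3) = (f(1,0),f(0,1),f(1,1))
replace slot 3: 2·(3+(-3)) − (-3) = 3 → (3,-3,3)
replace slot 1: 2·((-3)+3) − 3 = -3 → (-3,-3,3)
replace slot 2: 2·((-3)+3) − (-3) = 3 → (-3,3,3)

-3,3,3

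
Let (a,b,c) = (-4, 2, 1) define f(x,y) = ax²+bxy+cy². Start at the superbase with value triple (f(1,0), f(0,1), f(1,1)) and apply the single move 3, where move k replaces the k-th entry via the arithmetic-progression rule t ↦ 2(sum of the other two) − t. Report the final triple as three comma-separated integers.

start (-4,1,-1) = (f(1,0),f(0,1),f(1,1))
replace slot 3: 2·((-4)+1) − (-1) = -5 → (-4,1,-5)

-4,1,-5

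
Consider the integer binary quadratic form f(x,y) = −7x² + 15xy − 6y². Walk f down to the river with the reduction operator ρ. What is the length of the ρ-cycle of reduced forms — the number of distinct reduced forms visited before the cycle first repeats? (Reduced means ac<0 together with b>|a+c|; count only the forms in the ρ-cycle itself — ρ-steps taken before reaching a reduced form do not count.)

D = 57, ⌊√D⌋ = 7
descent: ρ → (-6,-3,2)
descent: ρ → (2,7,-1)  [lands on river]
river: ρ → (-1,7,2)
river: ρ → (2,5,-4)
river: ρ → (-4,3,3)
river: ρ → (3,3,-4)
river: ρ → (-4,5,2)
ρ-cycle length = 6 (tail of 2 descent steps not counted)

6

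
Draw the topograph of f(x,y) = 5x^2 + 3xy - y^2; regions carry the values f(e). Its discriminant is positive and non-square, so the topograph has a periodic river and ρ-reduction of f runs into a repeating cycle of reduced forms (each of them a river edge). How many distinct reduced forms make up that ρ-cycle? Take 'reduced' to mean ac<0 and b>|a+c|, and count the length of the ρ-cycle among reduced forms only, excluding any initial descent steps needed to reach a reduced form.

D = 29, ⌊√D⌋ = 5
descent: ρ → (-1,5,1)  [lands on river]
river: ρ → (1,5,-1)
ρ-cycle length = 2 (tail of 1 descent step not counted)

2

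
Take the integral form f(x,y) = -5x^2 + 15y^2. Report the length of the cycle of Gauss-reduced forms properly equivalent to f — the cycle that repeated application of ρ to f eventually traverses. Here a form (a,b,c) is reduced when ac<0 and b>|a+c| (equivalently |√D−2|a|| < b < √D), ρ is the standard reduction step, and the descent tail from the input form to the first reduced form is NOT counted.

D = 300, ⌊√D⌋ = 17
descent: ρ → (15,0,-5)
descent: ρ → (-5,10,10)  [lands on river]
river: ρ → (10,10,-5)
ρ-cycle length = 2 (tail of 2 descent steps not counted)

2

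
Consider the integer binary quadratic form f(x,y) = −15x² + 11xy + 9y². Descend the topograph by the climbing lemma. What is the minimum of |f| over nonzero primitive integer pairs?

river: ρ → (9,25,-1)
river: ρ → (-1,25,9)
river: ρ → (9,11,-15)
river: ρ → (-15,19,5)
river: ρ → (5,21,-11)
river: ρ → (-11,23,3)
river: ρ → (3,25,-3)
river: ρ → (-3,23,11)
river: ρ → (11,21,-5)
river: ρ → (-5,19,15)
river: ρ → (15,11,-9)
river: ρ → (-9,25,1)
river: ρ → (1,25,-9)
river: ρ → (-9,11,15)
river: ρ → (15,19,-5)
river: ρ → (-5,21,11)
river: ρ → (11,23,-3)
river: ρ → (-3,25,3)
river: ρ → (3,23,-11)
river: ρ → (-11,21,5)
river: ρ → (5,19,-15)
river: ρ → (-15,11,9)
closes: descent 0, river 22
min |a| on river = 1

1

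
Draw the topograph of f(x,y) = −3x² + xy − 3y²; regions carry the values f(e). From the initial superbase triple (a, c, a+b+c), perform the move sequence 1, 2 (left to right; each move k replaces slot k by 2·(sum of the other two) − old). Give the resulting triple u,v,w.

start (-3,-3,-5) = (f(1,0),f(0,1),f(1,1))
replace slot 1: 2·((-3)+(-5)) − (-3) = -13 → (-13,-3,-5)
replace slot 2: 2·((-13)+(-5)) − (-3) = -33 → (-13,-33,-5)

-13,-33,-5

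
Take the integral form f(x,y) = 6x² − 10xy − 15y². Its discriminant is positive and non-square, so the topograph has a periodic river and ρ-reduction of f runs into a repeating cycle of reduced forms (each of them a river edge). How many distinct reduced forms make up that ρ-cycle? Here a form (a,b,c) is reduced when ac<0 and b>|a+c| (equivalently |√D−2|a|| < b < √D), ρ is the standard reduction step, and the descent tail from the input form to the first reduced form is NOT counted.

D = 460, ⌊√D⌋ = 21
descent: ρ → (-15,10,6)  [lands on river]
river: ρ → (6,14,-11)
river: ρ → (-11,8,9)
river: ρ → (9,10,-10)
river: ρ → (-10,10,9)
river: ρ → (9,8,-11)
river: ρ → (-11,14,6)
river: ρ → (6,10,-15)
river: ρ → (-15,20,1)
river: ρ → (1,20,-15)
ρ-cycle length = 10 (tail of 1 descent step not counted)

10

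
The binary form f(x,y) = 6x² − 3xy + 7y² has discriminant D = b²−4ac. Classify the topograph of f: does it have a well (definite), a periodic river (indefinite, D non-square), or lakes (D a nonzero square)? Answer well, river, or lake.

D = b²−4ac = (-3)² − 4·6·7 = -159
D < 0 ⇒ definite ⇒ every region one sign ⇒ single well

well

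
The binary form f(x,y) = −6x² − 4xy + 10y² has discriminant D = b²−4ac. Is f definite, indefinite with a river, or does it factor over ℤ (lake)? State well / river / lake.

D = b²−4ac = (-4)² − 4·(-6)·10 = 256
D = 16² is a perfect square ⇒ form factors over ℤ ⇒ lakes

lake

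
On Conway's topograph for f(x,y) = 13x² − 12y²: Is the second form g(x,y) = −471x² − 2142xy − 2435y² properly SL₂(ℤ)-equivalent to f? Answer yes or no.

D₁ = 624, D₂ = 624
river cycle of f (length 2): (-12, 24, 1), (1, 24, -12)
river cycle of g (length 2): (1, 24, -12), (-12, 24, 1)
cycles coincide ⇒ equivalent

yes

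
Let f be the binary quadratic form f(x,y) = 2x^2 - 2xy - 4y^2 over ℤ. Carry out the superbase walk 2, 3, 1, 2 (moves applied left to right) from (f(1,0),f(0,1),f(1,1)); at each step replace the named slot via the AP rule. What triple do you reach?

start (2,-4,-4) = (f(1,0),f(0,1),f(1,1))
replace slot 2: 2·(2+(-4)) − (-4) = 0 → (2,0,-4)
replace slot 3: 2·(2+0) − (-4) = 8 → (2,0,8)
replace slot 1: 2·(0+8) − 2 = 14 → (14,0,8)
replace slot 2: 2·(14+8) − 0 = 44 → (14,44,8)

14,44,8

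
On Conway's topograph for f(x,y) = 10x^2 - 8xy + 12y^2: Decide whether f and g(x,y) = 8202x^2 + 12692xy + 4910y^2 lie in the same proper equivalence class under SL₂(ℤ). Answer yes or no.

D₁ = -416, D₂ = -416
f: reduced (well bottom): (10,-8,12) with a≤c, −a<b≤a
g: translate: b→-3712 (≡12692 mod 16404), so (8202,12692,4910)→(8202,-3712,420)
g: flip: (8202,-3712,420)→(420,3712,8202)
g: translate: b→352 (≡3712 mod 840), so (420,3712,8202)→(420,352,74)
g: flip: (420,352,74)→(74,-352,420)
g: translate: b→-56 (≡-352 mod 148), so (74,-352,420)→(74,-56,12)
g: flip: (74,-56,12)→(12,56,74)
g: translate: b→8 (≡56 mod 24), so (12,56,74)→(12,8,10)
g: flip: (12,8,10)→(10,-8,12)
g: reduced (well bottom): (10,-8,12) with a≤c, −a<b≤a
reduced forms (10, -8, 12) vs (10, -8, 12) ⇒ equivalent

yes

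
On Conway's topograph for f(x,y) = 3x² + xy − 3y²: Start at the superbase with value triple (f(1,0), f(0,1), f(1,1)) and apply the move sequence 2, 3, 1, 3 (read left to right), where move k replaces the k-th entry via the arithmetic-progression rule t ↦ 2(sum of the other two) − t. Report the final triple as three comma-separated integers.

start (3,-3,1) = (f(1,0),f(0,1),f(1,1))
replace slot 2: 2·(3+1) − (-3) = 11 → (3,11,1)
replace slot 3: 2·(3+11) − 1 = 27 → (3,11,27)
replace slot 1: 2·(11+27) − 3 = 73 → (73,11,27)
replace slot 3: 2·(73+11) − 27 = 141 → (73,11,141)

73,11,141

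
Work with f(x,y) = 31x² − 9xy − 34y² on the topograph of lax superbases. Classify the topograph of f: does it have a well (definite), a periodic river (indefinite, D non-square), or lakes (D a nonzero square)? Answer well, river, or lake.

D = b²−4ac = (-9)² − 4·31·(-34) = 4297
D > 0 non-square ⇒ indefinite ⇒ periodic river

river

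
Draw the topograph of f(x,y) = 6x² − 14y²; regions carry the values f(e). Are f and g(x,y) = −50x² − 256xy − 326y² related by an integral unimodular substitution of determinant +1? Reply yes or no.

D₁ = 336, D₂ = 336
river cycle of f (length 6): (6, 12, -8), (-8, 4, 10), (10, 16, -2), (-2, 16, 10), (10, 4, -8), (-8, 12, 6)
river cycle of g (length 6): (-8, 4, 10), (10, 16, -2), (-2, 16, 10), (10, 4, -8), (-8, 12, 6), (6, 12, -8)
cycles coincide ⇒ equivalent

yes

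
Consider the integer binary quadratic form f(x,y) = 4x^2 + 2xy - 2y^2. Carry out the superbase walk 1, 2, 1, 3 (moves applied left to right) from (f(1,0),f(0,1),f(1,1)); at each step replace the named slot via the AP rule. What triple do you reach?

start (4,-2,4) = (f(1,0),f(0,1),f(1,1))
replace slot 1: 2·((-2)+4) − 4 = 0 → (0,-2,4)
replace slot 2: 2·(0+4) − (-2) = 10 → (0,10,4)
replace slot 1: 2·(10+4) − 0 = 28 → (28,10,4)
replace slot 3: 2·(28+10) − 4 = 72 → (28,10,72)

28,10,72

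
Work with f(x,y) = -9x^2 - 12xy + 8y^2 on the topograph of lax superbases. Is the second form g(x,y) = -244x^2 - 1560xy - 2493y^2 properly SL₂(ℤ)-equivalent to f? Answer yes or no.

D₁ = 432, D₂ = 432
river cycle of f (length 8): (8, 12, -9), (-9, 6, 11), (11, 16, -4), (-4, 16, 11), (11, 6, -9), (-9, 12, 8), (8, 20, -1), (-1, 20, 8)
river cycle of g (length 8): (-9, 6, 11), (11, 16, -4), (-4, 16, 11), (11, 6, -9), (-9, 12, 8), (8, 20, -1), (-1, 20, 8), (8, 12, -9)
cycles coincide ⇒ equivalent

yes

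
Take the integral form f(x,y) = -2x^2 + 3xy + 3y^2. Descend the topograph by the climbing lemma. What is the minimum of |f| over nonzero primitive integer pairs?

river: ρ → (3,3,-2)
river: ρ → (-2,5,1)
river: ρ → (1,5,-2)
river: ρ → (-2,3,3)
closes: descent 0, river 4
min |a| on river = 1

1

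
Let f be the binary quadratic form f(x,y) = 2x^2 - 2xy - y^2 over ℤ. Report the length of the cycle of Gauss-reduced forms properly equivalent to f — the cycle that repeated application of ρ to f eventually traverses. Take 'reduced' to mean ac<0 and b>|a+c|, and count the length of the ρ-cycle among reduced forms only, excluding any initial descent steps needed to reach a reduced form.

D = 12, ⌊√D⌋ = 3
descent: ρ → (-1,2,2)  [lands on river]
river: ρ → (2,2,-1)
ρ-cycle length = 2 (tail of 1 descent step not counted)

2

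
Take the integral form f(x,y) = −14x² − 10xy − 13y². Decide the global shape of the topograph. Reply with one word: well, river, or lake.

D = b²−4ac = (-10)² − 4·(-14)·(-13) = -628
D < 0 ⇒ definite ⇒ every region one sign ⇒ single well

well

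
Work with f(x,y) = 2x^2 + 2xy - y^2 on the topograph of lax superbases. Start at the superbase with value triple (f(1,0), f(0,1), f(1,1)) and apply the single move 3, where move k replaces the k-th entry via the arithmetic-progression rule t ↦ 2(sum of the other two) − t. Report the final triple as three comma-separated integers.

start (2,-1,3) = (f(1,0),f(0,1),f(1,1))
replace slot 3: 2·(2+(-1)) − 3 = -1 → (2,-1,-1)

2,-1,-1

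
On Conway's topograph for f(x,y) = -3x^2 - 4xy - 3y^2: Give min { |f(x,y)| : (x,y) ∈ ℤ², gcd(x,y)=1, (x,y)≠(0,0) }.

translate: b→-2 (≡4 mod 6), so (3,4,3)→(3,-2,2)
flip: (3,-2,2)→(2,2,3)
reduced (well bottom): (2,2,3) with a≤c, −a<b≤a
well minimum |f| = |-2| = 2 (negative-definite)

2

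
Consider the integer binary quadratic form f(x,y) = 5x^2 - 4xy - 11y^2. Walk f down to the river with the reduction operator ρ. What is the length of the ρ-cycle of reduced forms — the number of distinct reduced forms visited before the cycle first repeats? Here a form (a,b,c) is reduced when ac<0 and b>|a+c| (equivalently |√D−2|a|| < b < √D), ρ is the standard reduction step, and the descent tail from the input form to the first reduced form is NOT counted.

D = 236, ⌊√D⌋ = 15
descent: ρ → (-11,4,5)
descent: ρ → (5,6,-10)  [lands on river]
river: ρ → (-10,14,1)
river: ρ → (1,14,-10)
river: ρ → (-10,6,5)
river: ρ → (5,14,-2)
river: ρ → (-2,14,5)
ρ-cycle length = 6 (tail of 2 descent steps not counted)

6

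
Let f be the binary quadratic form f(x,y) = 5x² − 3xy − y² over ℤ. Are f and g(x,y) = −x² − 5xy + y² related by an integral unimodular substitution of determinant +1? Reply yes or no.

D₁ = 29, D₂ = 29
river cycle of f (length 2): (-1, 5, 1), (1, 5, -1)
river cycle of g (length 2): (1, 5, -1), (-1, 5, 1)
cycles coincide ⇒ equivalent

yes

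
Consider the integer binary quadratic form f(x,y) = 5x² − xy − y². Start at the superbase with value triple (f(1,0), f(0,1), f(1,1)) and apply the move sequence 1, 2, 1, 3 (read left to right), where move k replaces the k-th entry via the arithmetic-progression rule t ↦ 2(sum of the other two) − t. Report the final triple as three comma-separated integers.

start (5,-1,3) = (f(1,0),f(0,1),f(1,1))
replace slot 1: 2·((-1)+3) − 5 = -1 → (-1,-1,3)
replace slot 2: 2·((-1)+3) − (-1) = 5 → (-1,5,3)
replace slot 1: 2·(5+3) − (-1) = 17 → (17,5,3)
replace slot 3: 2·(17+5) − 3 = 41 → (17,5,41)

17,5,41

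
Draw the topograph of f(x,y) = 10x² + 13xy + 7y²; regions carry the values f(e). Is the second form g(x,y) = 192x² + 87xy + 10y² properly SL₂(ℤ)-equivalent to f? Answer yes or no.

D₁ = -111, D₂ = -111
f: translate: b→-7 (≡13 mod 20), so (10,13,7)→(10,-7,4)
f: flip: (10,-7,4)→(4,7,10)
f: translate: b→-1 (≡7 mod 8), so (4,7,10)→(4,-1,7)
f: reduced (well bottom): (4,-1,7) with a≤c, −a<b≤a
g: flip: (192,87,10)→(10,-87,192)
g: translate: b→-7 (≡-87 mod 20), so (10,-87,192)→(10,-7,4)
g: flip: (10,-7,4)→(4,7,10)
g: translate: b→-1 (≡7 mod 8), so (4,7,10)→(4,-1,7)
g: reduced (well bottom): (4,-1,7) with a≤c, −a<b≤a
reduced forms (4, -1, 7) vs (4, -1, 7) ⇒ equivalent

yes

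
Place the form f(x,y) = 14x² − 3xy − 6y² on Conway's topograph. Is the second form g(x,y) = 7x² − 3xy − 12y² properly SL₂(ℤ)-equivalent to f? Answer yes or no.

D₁ = 345, D₂ = 345
river cycle of f (length 10): (-6, 15, 5), (5, 15, -6), (-6, 9, 11), (11, 13, -4), (-4, 11, 14), (14, 17, -1), (-1, 17, 14), (14, 11, -4), (-4, 13, 11), (11, 9, -6)
river cycle of g (length 10): (7, 11, -8), (-8, 5, 10), (10, 15, -3), (-3, 15, 10), (10, 5, -8), (-8, 11, 7), (7, 17, -2), (-2, 15, 15), (15, 15, -2), (-2, 17, 7)
cycles differ ⇒ inequivalent

no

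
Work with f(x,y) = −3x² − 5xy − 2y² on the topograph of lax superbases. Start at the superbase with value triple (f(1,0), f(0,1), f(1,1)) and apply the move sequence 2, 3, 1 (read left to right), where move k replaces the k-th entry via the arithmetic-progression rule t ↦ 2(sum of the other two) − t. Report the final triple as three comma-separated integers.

start (-3,-2,-10) = (f(1,0),f(0,1),f(1,1))
replace slot 2: 2·((-3)+(-10)) − (-2) = -24 → (-3,-24,-10)
replace slot 3: 2·((-3)+(-24)) − (-10) = -44 → (-3,-24,-44)
replace slot 1: 2·((-24)+(-44)) − (-3) = -133 → (-133,-24,-44)

-133,-24,-44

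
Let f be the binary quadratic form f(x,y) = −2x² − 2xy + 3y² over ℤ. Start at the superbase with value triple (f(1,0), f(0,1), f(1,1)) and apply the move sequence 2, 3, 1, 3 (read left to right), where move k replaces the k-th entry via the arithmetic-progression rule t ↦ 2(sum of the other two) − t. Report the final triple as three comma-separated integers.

start (-2,3,-1) = (f(1,0),f(0,1),f(1,1))
replace slot 2: 2·((-2)+(-1)) − 3 = -9 → (-2,-9,-1)
replace slot 3: 2·((-2)+(-9)) − (-1) = -21 → (-2,-9,-21)
replace slot 1: 2·((-9)+(-21)) − (-2) = -58 → (-58,-9,-21)
replace slot 3: 2·((-58)+(-9)) − (-21) = -113 → (-58,-9,-113)

-58,-9,-113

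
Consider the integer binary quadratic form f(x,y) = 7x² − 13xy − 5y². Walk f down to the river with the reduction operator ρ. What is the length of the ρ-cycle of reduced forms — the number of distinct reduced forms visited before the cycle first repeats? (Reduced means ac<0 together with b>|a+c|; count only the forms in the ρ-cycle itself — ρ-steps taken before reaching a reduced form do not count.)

D = 309, ⌊√D⌋ = 17
descent: ρ → (-5,13,7)  [lands on river]
river: ρ → (7,15,-3)
river: ρ → (-3,15,7)
river: ρ → (7,13,-5)
river: ρ → (-5,17,1)
river: ρ → (1,17,-5)
ρ-cycle length = 6 (tail of 1 descent step not counted)

6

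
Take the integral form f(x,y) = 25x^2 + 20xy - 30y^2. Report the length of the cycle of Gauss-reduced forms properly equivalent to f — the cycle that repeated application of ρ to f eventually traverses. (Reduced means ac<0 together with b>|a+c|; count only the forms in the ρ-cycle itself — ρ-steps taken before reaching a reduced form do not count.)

D = 3400, ⌊√D⌋ = 58
river: ρ → (-30,40,15)
river: ρ → (15,50,-15)
river: ρ → (-15,40,30)
river: ρ → (30,20,-25)
river: ρ → (-25,30,25)
river: ρ → (25,20,-30)
ρ-cycle length = 6 (tail of 0 descent steps not counted)

6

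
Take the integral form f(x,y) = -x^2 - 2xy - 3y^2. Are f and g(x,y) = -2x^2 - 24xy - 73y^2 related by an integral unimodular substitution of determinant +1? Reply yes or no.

D₁ = -8, D₂ = -8
f is negative-definite; reduce −f:
−f: translate: b→0 (≡2 mod 2), so (1,2,3)→(1,0,2)
−f: reduced (well bottom): (1,0,2) with a≤c, −a<b≤a
flip sign back: reduced form of f is (-1,0,-2)
g is negative-definite; reduce −g:
−g: translate: b→0 (≡24 mod 4), so (2,24,73)→(2,0,1)
−g: flip: (2,0,1)→(1,0,2)
−g: reduced (well bottom): (1,0,2) with a≤c, −a<b≤a
flip sign back: reduced form of g is (-1,0,-2)
reduced forms (-1, 0, -2) vs (-1, 0, -2) ⇒ equivalent

yes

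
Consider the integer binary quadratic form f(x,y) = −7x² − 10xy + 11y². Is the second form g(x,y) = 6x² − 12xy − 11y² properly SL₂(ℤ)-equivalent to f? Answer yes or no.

D₁ = 408, D₂ = 408
river cycle of f (length 6): (11, 10, -7), (-7, 18, 3), (3, 18, -7), (-7, 10, 11), (11, 12, -6), (-6, 12, 11)
river cycle of g (length 6): (-11, 12, 6), (6, 12, -11), (-11, 10, 7), (7, 18, -3), (-3, 18, 7), (7, 10, -11)
cycles differ ⇒ inequivalent

no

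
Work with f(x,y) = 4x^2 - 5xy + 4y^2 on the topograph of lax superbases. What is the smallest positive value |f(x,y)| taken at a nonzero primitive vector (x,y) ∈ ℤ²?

translate: b→3 (≡-5 mod 8), so (4,-5,4)→(4,3,3)
flip: (4,3,3)→(3,-3,4)
translate: b→3 (≡-3 mod 6), so (3,-3,4)→(3,3,4)
reduced (well bottom): (3,3,4) with a≤c, −a<b≤a
well minimum = a = 3

3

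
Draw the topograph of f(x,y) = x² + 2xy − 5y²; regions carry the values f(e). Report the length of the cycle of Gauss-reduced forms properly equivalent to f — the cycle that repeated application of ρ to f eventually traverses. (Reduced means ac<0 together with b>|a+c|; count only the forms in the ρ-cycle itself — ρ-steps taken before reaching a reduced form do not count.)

D = 24, ⌊√D⌋ = 4
descent: ρ → (-5,-2,1)
descent: ρ → (1,4,-2)  [lands on river]
river: ρ → (-2,4,1)
ρ-cycle length = 2 (tail of 2 descent steps not counted)

2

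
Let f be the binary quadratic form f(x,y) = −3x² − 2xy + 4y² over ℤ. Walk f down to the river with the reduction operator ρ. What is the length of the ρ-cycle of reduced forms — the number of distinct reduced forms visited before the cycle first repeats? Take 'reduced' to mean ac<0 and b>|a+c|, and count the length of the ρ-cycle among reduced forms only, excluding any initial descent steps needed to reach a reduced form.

D = 52, ⌊√D⌋ = 7
descent: ρ → (4,2,-3)  [lands on river]
river: ρ → (-3,4,3)
river: ρ → (3,2,-4)
river: ρ → (-4,6,1)
river: ρ → (1,6,-4)
river: ρ → (-4,2,3)
river: ρ → (3,4,-3)
river: ρ → (-3,2,4)
river: ρ → (4,6,-1)
river: ρ → (-1,6,4)
ρ-cycle length = 10 (tail of 1 descent step not counted)

10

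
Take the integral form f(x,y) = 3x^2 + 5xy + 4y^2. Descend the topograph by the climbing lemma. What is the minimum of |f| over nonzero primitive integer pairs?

translate: b→-1 (≡5 mod 6), so (3,5,4)→(3,-1,2)
flip: (3,-1,2)→(2,1,3)
reduced (well bottom): (2,1,3) with a≤c, −a<b≤a
well minimum = a = 2

2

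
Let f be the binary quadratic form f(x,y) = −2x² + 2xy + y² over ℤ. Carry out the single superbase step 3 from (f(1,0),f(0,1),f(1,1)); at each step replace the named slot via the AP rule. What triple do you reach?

start (-2,1,1) = (f(1,0),f(0,1),f(1,1))
replace slot 3: 2·((-2)+1) − 1 = -3 → (-2,1,-3)

-2,1,-3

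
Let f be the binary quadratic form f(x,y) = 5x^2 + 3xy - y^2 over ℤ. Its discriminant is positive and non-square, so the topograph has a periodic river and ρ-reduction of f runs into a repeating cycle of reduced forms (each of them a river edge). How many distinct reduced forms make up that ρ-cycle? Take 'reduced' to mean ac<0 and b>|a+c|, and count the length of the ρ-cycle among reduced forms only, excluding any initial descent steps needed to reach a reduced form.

D = 29, ⌊√D⌋ = 5
descent: ρ → (-1,5,1)  [lands on river]
river: ρ → (1,5,-1)
ρ-cycle length = 2 (tail of 1 descent step not counted)

2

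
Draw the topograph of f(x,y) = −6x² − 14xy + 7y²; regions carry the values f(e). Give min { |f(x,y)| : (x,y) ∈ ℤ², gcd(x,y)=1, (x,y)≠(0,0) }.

descent: ρ → (7,14,-6)  [lands on river]
river: ρ → (-6,10,11)
river: ρ → (11,12,-5)
river: ρ → (-5,18,2)
river: ρ → (2,18,-5)
river: ρ → (-5,12,11)
river: ρ → (11,10,-6)
river: ρ → (-6,14,7)
closes: descent 1, river 8
min |a| on river = 2

2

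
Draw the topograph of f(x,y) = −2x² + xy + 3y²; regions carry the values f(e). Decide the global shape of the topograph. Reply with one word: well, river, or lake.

D = b²−4ac = 1² − 4·(-2)·3 = 25
D = 5² is a perfect square ⇒ form factors over ℤ ⇒ lakes

lake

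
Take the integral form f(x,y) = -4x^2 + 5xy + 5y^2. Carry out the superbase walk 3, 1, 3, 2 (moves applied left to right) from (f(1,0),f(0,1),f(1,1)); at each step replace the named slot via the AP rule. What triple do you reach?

start (-4,5,6) = (f(1,0),f(0,1),f(1,1))
replace slot 3: 2·((-4)+5) − 6 = -4 → (-4,5,-4)
replace slot 1: 2·(5+(-4)) − (-4) = 6 → (6,5,-4)
replace slot 3: 2·(6+5) − (-4) = 26 → (6,5,26)
replace slot 2: 2·(6+26) − 5 = 59 → (6,59,26)

6,59,26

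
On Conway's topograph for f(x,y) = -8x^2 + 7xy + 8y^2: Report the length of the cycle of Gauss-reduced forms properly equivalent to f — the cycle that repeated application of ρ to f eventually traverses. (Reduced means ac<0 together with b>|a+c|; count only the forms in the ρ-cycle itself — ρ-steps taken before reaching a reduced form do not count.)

D = 305, ⌊√D⌋ = 17
river: ρ → (8,9,-7)
river: ρ → (-7,5,10)
river: ρ → (10,15,-2)
river: ρ → (-2,17,2)
river: ρ → (2,15,-10)
river: ρ → (-10,5,7)
river: ρ → (7,9,-8)
river: ρ → (-8,7,8)
ρ-cycle length = 8 (tail of 0 descent steps not counted)

8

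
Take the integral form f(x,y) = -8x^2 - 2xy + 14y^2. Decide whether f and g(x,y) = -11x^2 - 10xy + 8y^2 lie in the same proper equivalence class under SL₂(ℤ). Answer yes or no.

D₁ = 452, D₂ = 452
river cycle of f (length 14): (-8, 14, 8), (8, 18, -4), (-4, 14, 16), (16, 18, -2), (-2, 18, 16), (16, 14, -4), (-4, 18, 8), (8, 14, -8), (-8, 18, 4), (4, 14, -16), … (4 more)
river cycle of g (length 18): (8, 10, -11), (-11, 12, 7), (7, 16, -7), (-7, 12, 11), (11, 10, -8), (-8, 6, 13), (13, 20, -1), (-1, 20, 13), (13, 6, -8), (-8, 10, 11), … (8 more)
cycles differ ⇒ inequivalent

no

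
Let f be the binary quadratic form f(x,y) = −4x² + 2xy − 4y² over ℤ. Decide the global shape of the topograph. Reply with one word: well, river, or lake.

D = b²−4ac = 2² − 4·(-4)·(-4) = -60
D < 0 ⇒ definite ⇒ every region one sign ⇒ single well

well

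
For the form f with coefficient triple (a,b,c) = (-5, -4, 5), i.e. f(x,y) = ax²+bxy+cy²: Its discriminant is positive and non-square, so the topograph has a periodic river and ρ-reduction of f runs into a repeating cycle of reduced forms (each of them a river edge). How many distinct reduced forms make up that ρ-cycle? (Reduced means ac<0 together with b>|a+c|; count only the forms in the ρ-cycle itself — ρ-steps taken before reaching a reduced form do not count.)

D = 116, ⌊√D⌋ = 10
descent: ρ → (5,4,-5)  [lands on river]
river: ρ → (-5,6,4)
river: ρ → (4,10,-1)
river: ρ → (-1,10,4)
river: ρ → (4,6,-5)
river: ρ → (-5,4,5)
river: ρ → (5,6,-4)
river: ρ → (-4,10,1)
river: ρ → (1,10,-4)
river: ρ → (-4,6,5)
ρ-cycle length = 10 (tail of 1 descent step not counted)

10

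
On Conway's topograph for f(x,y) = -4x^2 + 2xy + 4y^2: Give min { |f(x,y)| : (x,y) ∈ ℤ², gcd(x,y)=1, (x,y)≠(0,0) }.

river: ρ → (4,6,-2)
river: ρ → (-2,6,4)
river: ρ → (4,2,-4)
river: ρ → (-4,6,2)
river: ρ → (2,6,-4)
river: ρ → (-4,2,4)
closes: descent 0, river 6
min |a| on river = 2

2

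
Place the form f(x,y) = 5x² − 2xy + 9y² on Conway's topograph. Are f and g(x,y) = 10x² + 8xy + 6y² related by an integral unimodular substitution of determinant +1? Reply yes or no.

D₁ = -176, D₂ = -176
f: reduced (well bottom): (5,-2,9) with a≤c, −a<b≤a
g: flip: (10,8,6)→(6,-8,10)
g: translate: b→4 (≡-8 mod 12), so (6,-8,10)→(6,4,8)
g: reduced (well bottom): (6,4,8) with a≤c, −a<b≤a
reduced forms (5, -2, 9) vs (6, 4, 8) ⇒ inequivalent

no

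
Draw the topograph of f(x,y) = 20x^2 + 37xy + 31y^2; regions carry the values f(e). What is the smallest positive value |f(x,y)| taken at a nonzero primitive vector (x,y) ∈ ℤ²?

translate: b→-3 (≡37 mod 40), so (20,37,31)→(20,-3,14)
flip: (20,-3,14)→(14,3,20)
reduced (well bottom): (14,3,20) with a≤c, −a<b≤a
well minimum = a = 14

14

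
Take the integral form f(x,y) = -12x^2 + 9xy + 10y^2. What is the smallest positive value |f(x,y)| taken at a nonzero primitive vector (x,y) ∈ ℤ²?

river: ρ → (10,11,-11)
river: ρ → (-11,11,10)
river: ρ → (10,9,-12)
river: ρ → (-12,15,7)
river: ρ → (7,13,-14)
river: ρ → (-14,15,6)
river: ρ → (6,21,-5)
river: ρ → (-5,19,10)
river: ρ → (10,21,-3)
river: ρ → (-3,21,10)
river: ρ → (10,19,-5)
river: ρ → (-5,21,6)
river: ρ → (6,15,-14)
river: ρ → (-14,13,7)
river: ρ → (7,15,-12)
river: ρ → (-12,9,10)
closes: descent 0, river 16
min |a| on river = 3

3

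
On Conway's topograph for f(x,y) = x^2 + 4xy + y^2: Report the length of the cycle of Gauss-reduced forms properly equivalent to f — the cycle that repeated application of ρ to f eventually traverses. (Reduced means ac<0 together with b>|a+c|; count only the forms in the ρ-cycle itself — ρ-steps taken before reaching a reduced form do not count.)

D = 12, ⌊√D⌋ = 3
descent: ρ → (1,2,-2)  [lands on river]
river: ρ → (-2,2,1)
ρ-cycle length = 2 (tail of 1 descent step not counted)

2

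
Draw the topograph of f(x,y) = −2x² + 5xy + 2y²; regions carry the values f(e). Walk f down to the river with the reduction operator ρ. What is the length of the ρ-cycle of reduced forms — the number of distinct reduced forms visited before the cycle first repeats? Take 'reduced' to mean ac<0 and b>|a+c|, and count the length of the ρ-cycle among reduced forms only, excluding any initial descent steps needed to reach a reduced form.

D = 41, ⌊√D⌋ = 6
river: ρ → (2,3,-4)
river: ρ → (-4,5,1)
river: ρ → (1,5,-4)
river: ρ → (-4,3,2)
river: ρ → (2,5,-2)
river: ρ → (-2,3,4)
river: ρ → (4,5,-1)
river: ρ → (-1,5,4)
river: ρ → (4,3,-2)
river: ρ → (-2,5,2)
ρ-cycle length = 10 (tail of 0 descent steps not counted)

10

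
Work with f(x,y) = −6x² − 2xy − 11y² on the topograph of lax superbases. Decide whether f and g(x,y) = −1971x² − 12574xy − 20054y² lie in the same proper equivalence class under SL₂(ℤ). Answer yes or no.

D₁ = -260, D₂ = -260
f is negative-definite; reduce −f:
−f: reduced (well bottom): (6,2,11) with a≤c, −a<b≤a
flip sign back: reduced form of f is (-6,-2,-11)
g is negative-definite; reduce −g:
−g: translate: b→748 (≡12574 mod 3942), so (1971,12574,20054)→(1971,748,71)
−g: flip: (1971,748,71)→(71,-748,1971)
−g: translate: b→-38 (≡-748 mod 142), so (71,-748,1971)→(71,-38,6)
−g: flip: (71,-38,6)→(6,38,71)
−g: translate: b→2 (≡38 mod 12), so (6,38,71)→(6,2,11)
−g: reduced (well bottom): (6,2,11) with a≤c, −a<b≤a
flip sign back: reduced form of g is (-6,-2,-11)
reduced forms (-6, -2, -11) vs (-6, -2, -11) ⇒ equivalent

yes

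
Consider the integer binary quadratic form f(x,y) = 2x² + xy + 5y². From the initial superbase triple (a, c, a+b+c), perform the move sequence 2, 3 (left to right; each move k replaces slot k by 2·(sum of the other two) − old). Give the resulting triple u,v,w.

start (2,5,8) = (f(1,0),f(0,1),f(1,1))
replace slot 2: 2·(2+8) − 5 = 15 → (2,15,8)
replace slot 3: 2·(2+15) − 8 = 26 → (2,15,26)

2,15,26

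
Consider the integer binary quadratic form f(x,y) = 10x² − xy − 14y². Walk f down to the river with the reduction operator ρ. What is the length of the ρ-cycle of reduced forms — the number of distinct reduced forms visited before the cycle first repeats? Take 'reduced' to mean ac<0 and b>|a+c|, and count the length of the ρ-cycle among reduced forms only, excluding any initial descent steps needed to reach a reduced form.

D = 561, ⌊√D⌋ = 23
descent: ρ → (-14,1,10)
descent: ρ → (10,19,-5)  [lands on river]
river: ρ → (-5,21,6)
river: ρ → (6,15,-14)
river: ρ → (-14,13,7)
river: ρ → (7,15,-12)
river: ρ → (-12,9,10)
river: ρ → (10,11,-11)
river: ρ → (-11,11,10)
river: ρ → (10,9,-12)
river: ρ → (-12,15,7)
river: ρ → (7,13,-14)
river: ρ → (-14,15,6)
river: ρ → (6,21,-5)
river: ρ → (-5,19,10)
river: ρ → (10,21,-3)
river: ρ → (-3,21,10)
ρ-cycle length = 16 (tail of 2 descent steps not counted)

16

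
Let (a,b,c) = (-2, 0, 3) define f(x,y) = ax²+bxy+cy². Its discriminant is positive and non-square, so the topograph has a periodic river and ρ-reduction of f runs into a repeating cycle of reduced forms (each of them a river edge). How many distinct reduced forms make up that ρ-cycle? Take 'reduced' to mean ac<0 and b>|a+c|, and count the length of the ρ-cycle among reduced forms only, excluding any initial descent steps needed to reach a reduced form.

D = 24, ⌊√D⌋ = 4
descent: ρ → (3,0,-2)
descent: ρ → (-2,4,1)  [lands on river]
river: ρ → (1,4,-2)
ρ-cycle length = 2 (tail of 2 descent steps not counted)

2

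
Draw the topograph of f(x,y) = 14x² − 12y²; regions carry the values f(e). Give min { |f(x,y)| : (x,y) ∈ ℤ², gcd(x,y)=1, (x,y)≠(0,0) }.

descent: ρ → (-12,24,2)  [lands on river]
river: ρ → (2,24,-12)
closes: descent 1, river 2
min |a| on river = 2

2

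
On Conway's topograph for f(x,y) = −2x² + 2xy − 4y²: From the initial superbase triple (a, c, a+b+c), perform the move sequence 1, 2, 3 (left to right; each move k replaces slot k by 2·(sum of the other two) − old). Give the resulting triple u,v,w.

start (-2,-4,-4) = (f(1,0),f(0,1),f(1,1))
replace slot 1: 2·((-4)+(-4)) − (-2) = -14 → (-14,-4,-4)
replace slot 2: 2·((-14)+(-4)) − (-4) = -32 → (-14,-32,-4)
replace slot 3: 2·((-14)+(-32)) − (-4) = -88 → (-14,-32,-88)

-14,-32,-88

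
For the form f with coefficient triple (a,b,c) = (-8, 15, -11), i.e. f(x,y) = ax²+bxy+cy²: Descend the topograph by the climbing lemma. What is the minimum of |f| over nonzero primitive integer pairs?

translate: b→1 (≡-15 mod 16), so (8,-15,11)→(8,1,4)
flip: (8,1,4)→(4,-1,8)
reduced (well bottom): (4,-1,8) with a≤c, −a<b≤a
well minimum |f| = |-4| = 4 (negative-definite)

4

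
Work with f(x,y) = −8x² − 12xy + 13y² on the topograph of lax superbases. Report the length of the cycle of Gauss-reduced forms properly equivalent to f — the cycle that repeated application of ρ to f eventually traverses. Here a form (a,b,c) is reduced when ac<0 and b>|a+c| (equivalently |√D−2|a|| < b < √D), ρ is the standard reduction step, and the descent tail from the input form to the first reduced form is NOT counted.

D = 560, ⌊√D⌋ = 23
descent: ρ → (13,12,-8)  [lands on river]
river: ρ → (-8,20,5)
river: ρ → (5,20,-8)
river: ρ → (-8,12,13)
river: ρ → (13,14,-7)
river: ρ → (-7,14,13)
ρ-cycle length = 6 (tail of 1 descent step not counted)

6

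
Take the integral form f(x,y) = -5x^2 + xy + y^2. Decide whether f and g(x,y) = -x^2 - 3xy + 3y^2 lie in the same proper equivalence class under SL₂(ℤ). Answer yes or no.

D₁ = 21, D₂ = 21
river cycle of f (length 2): (1, 3, -3), (-3, 3, 1)
river cycle of g (length 2): (3, 3, -1), (-1, 3, 3)
cycles differ ⇒ inequivalent

no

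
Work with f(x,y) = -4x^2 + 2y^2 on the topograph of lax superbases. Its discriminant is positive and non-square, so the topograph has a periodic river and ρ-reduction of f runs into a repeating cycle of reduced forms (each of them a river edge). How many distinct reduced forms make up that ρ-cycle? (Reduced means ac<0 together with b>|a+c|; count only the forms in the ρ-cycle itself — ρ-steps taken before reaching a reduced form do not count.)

D = 32, ⌊√D⌋ = 5
descent: ρ → (2,4,-2)  [lands on river]
river: ρ → (-2,4,2)
ρ-cycle length = 2 (tail of 1 descent step not counted)

2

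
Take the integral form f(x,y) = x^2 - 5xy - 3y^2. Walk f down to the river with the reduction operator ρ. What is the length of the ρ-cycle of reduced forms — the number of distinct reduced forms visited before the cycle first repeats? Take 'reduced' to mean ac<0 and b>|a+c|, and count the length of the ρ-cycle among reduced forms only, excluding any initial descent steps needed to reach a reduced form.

D = 37, ⌊√D⌋ = 6
descent: ρ → (-3,5,1)  [lands on river]
river: ρ → (1,5,-3)
river: ρ → (-3,1,3)
river: ρ → (3,5,-1)
river: ρ → (-1,5,3)
river: ρ → (3,1,-3)
ρ-cycle length = 6 (tail of 1 descent step not counted)

6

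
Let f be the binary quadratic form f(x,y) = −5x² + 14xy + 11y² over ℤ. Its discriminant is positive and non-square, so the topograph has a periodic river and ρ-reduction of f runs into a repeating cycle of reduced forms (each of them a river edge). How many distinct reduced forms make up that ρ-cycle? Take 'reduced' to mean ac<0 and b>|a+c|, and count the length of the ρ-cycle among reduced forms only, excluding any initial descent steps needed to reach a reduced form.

D = 416, ⌊√D⌋ = 20
river: ρ → (11,8,-8)
river: ρ → (-8,8,11)
river: ρ → (11,14,-5)
river: ρ → (-5,16,8)
river: ρ → (8,16,-5)
river: ρ → (-5,14,11)
ρ-cycle length = 6 (tail of 0 descent steps not counted)

6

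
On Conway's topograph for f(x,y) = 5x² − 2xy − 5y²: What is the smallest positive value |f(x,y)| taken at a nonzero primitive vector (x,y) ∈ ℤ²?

descent: ρ → (-5,2,5)  [lands on river]
river: ρ → (5,8,-2)
river: ρ → (-2,8,5)
river: ρ → (5,2,-5)
river: ρ → (-5,8,2)
river: ρ → (2,8,-5)
closes: descent 1, river 6
min |a| on river = 2

2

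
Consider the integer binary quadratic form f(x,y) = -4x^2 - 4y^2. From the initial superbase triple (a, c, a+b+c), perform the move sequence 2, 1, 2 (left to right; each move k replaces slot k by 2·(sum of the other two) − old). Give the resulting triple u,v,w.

start (-4,-4,-8) = (f(1,0),f(0,1),f(1,1))
replace slot 2: 2·((-4)+(-8)) − (-4) = -20 → (-4,-20,-8)
replace slot 1: 2·((-20)+(-8)) − (-4) = -52 → (-52,-20,-8)
replace slot 2: 2·((-52)+(-8)) − (-20) = -100 → (-52,-100,-8)

-52,-100,-8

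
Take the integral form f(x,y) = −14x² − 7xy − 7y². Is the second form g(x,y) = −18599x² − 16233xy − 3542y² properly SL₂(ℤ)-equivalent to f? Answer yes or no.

D₁ = -343, D₂ = -343
f is negative-definite; reduce −f:
−f: flip: (14,7,7)→(7,-7,14)
−f: translate: b→7 (≡-7 mod 14), so (7,-7,14)→(7,7,14)
−f: reduced (well bottom): (7,7,14) with a≤c, −a<b≤a
flip sign back: reduced form of f is (-7,-7,-14)
g is negative-definite; reduce −g:
−g: flip: (18599,16233,3542)→(3542,-16233,18599)
−g: translate: b→-2065 (≡-16233 mod 7084), so (3542,-16233,18599)→(3542,-2065,301)
−g: flip: (3542,-2065,301)→(301,2065,3542)
−g: translate: b→259 (≡2065 mod 602), so (301,2065,3542)→(301,259,56)
−g: flip: (301,259,56)→(56,-259,301)
−g: translate: b→-35 (≡-259 mod 112), so (56,-259,301)→(56,-35,7)
−g: flip: (56,-35,7)→(7,35,56)
−g: translate: b→7 (≡35 mod 14), so (7,35,56)→(7,7,14)
−g: reduced (well bottom): (7,7,14) with a≤c, −a<b≤a
flip sign back: reduced form of g is (-7,-7,-14)
reduced forms (-7, -7, -14) vs (-7, -7, -14) ⇒ equivalent

yes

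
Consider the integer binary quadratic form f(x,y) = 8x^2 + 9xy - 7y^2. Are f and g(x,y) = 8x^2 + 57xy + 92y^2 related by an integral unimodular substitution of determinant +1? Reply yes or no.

D₁ = 305, D₂ = 305
river cycle of f (length 8): (-7, 5, 10), (10, 15, -2), (-2, 17, 2), (2, 15, -10), (-10, 5, 7), (7, 9, -8), (-8, 7, 8), (8, 9, -7)
river cycle of g (length 8): (8, 9, -7), (-7, 5, 10), (10, 15, -2), (-2, 17, 2), (2, 15, -10), (-10, 5, 7), (7, 9, -8), (-8, 7, 8)
cycles coincide ⇒ equivalent

yes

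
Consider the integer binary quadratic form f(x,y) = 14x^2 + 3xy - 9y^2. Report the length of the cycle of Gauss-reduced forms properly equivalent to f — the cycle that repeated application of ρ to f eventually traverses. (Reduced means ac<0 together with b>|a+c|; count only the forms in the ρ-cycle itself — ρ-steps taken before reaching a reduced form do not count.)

D = 513, ⌊√D⌋ = 22
descent: ρ → (-9,15,8)  [lands on river]
river: ρ → (8,17,-7)
river: ρ → (-7,11,14)
river: ρ → (14,17,-4)
river: ρ → (-4,15,18)
river: ρ → (18,21,-1)
river: ρ → (-1,21,18)
river: ρ → (18,15,-4)
river: ρ → (-4,17,14)
river: ρ → (14,11,-7)
river: ρ → (-7,17,8)
river: ρ → (8,15,-9)
river: ρ → (-9,21,2)
river: ρ → (2,19,-19)
river: ρ → (-19,19,2)
river: ρ → (2,21,-9)
ρ-cycle length = 16 (tail of 1 descent step not counted)

16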